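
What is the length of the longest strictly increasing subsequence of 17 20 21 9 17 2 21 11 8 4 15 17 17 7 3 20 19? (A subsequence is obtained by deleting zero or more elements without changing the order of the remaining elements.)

5

Let dp[i] be the longest increasing subsequence ending at position i. Then dp = [1, 2, 3, 1, 2, 1, 3, 2, 2, 2, 3, 4, 4, 3, 2, 5, 5].
The maximum is 5; one witness is 9, 11, 15, 17, 20 at positions 4,8,11,12,16.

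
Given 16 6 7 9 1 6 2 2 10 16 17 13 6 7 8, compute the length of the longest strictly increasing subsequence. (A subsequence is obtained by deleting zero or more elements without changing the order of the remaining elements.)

6

Let dp[i] be the longest increasing subsequence ending at position i. Then dp = [1, 1, 2, 3, 1, 2, 2, 2, 4, 5, 6, 5, 3, 4, 5].
The maximum is 6; one witness is 6, 7, 9, 10, 16, 17 at positions 2,3,4,9,10,11.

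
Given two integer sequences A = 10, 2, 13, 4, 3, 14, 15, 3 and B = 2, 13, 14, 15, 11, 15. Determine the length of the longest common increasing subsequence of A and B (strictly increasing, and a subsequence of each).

4

A longest common strictly increasing subsequence is 2, 13, 14, 15 (length 4); it appears in order in both A and B, and no longer such subsequence exists.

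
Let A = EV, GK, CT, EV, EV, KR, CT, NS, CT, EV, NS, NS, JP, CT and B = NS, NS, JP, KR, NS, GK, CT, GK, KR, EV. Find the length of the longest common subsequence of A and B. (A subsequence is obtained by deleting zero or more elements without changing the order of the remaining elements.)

A longest common subsequence is GK, CT, KR, EV (length 4); the LCS DP confirms no longer common subsequence exists.

4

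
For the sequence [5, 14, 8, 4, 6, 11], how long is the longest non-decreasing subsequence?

3

Scanning left to right, the best length ending at each element is: 5→1, 14→2, 8→2, 4→1, 6→2, 11→3.
So the longest non-decreasing subsequence has length 3, e.g. 5, 8, 11.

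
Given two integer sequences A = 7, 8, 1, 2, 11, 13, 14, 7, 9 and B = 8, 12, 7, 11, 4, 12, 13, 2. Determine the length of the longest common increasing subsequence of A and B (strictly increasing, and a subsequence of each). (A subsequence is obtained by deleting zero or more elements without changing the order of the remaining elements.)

3

A longest common strictly increasing subsequence is 8, 11, 13 (length 3); it appears in order in both A and B, and no longer such subsequence exists.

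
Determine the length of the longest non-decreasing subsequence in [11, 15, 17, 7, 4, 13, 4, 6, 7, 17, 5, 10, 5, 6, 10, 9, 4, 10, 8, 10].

8

One longest non-decreasing subsequence is 4, 4, 6, 7, 10, 10, 10, 10 (positions 5,7,8,9,12,15,18,20), of length 8; no longer one exists.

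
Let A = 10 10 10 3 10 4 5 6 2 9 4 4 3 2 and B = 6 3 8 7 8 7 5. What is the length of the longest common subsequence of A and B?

A longest common subsequence is 3, 5 (length 2); the LCS DP confirms no longer common subsequence exists.

2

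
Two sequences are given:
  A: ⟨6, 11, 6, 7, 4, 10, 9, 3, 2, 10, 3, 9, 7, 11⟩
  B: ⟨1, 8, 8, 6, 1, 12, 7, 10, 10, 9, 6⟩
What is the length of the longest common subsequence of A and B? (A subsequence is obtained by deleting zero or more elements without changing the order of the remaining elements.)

5

A longest common subsequence is 6, 7, 10, 10, 9 (length 5); the LCS DP confirms no longer common subsequence exists.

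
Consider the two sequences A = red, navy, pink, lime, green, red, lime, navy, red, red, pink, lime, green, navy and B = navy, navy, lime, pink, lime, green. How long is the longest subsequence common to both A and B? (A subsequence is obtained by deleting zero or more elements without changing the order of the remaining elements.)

Backtracking the LCS table gives one alignment: navy (A2,B2) → lime (A7,B3) → pink (A11,B4) → lime (A12,B5) → green (A13,B6).
So the longest common subsequence has length 5.

5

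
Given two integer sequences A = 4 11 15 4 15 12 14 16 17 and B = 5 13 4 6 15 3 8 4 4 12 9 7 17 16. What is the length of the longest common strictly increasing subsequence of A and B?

3

For each value that appears in both, track the longest common increasing run ending there.
The best achievable length is 3; one witness is 4, 15, 17 (A-positions 1,3,9, B-positions 3,5,13).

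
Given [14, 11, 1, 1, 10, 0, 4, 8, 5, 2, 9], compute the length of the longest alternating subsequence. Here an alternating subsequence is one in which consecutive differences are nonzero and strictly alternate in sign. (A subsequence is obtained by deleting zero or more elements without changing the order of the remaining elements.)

Track the best alternating length ending on an up-step vs a down-step at each position: up/down = 1/1, 1/2, 1/2, 1/2, 3/2, 1/4, 5/4, 5/4, 5/6, 5/6, 7/4.
The maximum over both is 7; one such subsequence is 14, 1, 10, 0, 8, 5, 9.

7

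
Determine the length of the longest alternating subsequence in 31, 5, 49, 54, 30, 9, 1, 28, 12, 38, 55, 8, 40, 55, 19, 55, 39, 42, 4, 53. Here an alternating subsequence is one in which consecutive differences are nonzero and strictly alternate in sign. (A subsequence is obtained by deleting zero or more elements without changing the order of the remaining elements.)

15

Track the best alternating length ending on an up-step vs a down-step at each position: up/down = 1/1, 1/2, 3/1, 3/1, 3/4, 3/4, 1/4, 5/4, 5/6, 7/4, 7/1, 5/8, 9/8, 9/1, 9/10, 11/1, 11/12, 13/12, 5/14, 15/12.
The maximum over both is 15; one such subsequence is 31, 5, 49, 9, 28, 12, 38, 8, 40, 19, 55, 39, 42, 4, 53.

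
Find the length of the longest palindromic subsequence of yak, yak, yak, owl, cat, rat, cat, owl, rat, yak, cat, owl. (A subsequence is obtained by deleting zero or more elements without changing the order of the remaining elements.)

Using dp[i][j] = 2 + dp[i+1][j−1] if the ends match, else max(dp[i+1][j], dp[i][j−1]):
dp[1][12] = 7. A witness is owl cat rat owl rat cat owl at positions 4,5,6,8,9,11,12.

7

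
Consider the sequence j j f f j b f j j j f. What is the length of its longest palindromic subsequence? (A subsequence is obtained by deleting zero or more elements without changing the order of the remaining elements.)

One longest palindromic subsequence is jjjfjjj (positions 1,2,5,7,8,9,10); it reads the same forward and backward, and the interval DP gives dp[1][11] = 7.

7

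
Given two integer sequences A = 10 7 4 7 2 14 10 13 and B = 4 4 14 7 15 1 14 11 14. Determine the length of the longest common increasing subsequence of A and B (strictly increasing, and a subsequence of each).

A longest common strictly increasing subsequence is 4, 7, 14 (length 3); it appears in order in both A and B, and no longer such subsequence exists.

3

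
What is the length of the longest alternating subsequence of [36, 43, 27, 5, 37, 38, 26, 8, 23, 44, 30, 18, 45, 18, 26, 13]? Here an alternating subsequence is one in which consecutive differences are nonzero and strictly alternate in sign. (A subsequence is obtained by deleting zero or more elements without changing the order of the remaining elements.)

11

A longest alternating subsequence is 36, 43, 27, 37, 26, 44, 30, 45, 18, 26, 13 (positions 1,2,3,5,7,10,11,13,14,15,16); its 10 consecutive differences strictly alternate in sign, and length 11 is optimal.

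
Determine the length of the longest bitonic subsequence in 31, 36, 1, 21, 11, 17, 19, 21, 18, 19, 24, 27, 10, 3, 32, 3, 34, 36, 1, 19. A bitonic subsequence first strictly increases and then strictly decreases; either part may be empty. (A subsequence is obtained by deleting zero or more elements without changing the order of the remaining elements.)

Let inc[i] be the LIS ending at i and dec[i] the longest strictly decreasing subsequence starting at i. inc = [1, 2, 1, 2, 2, 3, 4, 5, 4, 5, 6, 7, 2, 2, 8, 2, 9, 10, 1, 5], dec = [7, 7, 1, 6, 4, 4, 5, 5, 4, 4, 4, 4, 3, 2, 3, 2, 2, 2, 1, 1].
max_i inc[i]+dec[i]−1 = 11, with one witness 1, 11, 17, 19, 21, 24, 27, 32, 34, 36, 19.

11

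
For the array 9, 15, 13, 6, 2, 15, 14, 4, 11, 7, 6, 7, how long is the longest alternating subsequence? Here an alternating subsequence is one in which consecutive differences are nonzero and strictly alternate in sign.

8

Track the best alternating length ending on an up-step vs a down-step at each position: up/down = 1/1, 2/1, 2/3, 1/3, 1/3, 4/1, 4/5, 4/5, 6/5, 6/7, 6/7, 8/7.
The maximum over both is 8; one such subsequence is 9, 15, 13, 15, 4, 11, 6, 7.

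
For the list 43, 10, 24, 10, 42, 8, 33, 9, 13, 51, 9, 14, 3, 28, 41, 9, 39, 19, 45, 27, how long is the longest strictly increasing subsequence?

Let dp[i] be the longest increasing subsequence ending at position i. Then dp = [1, 1, 2, 1, 3, 1, 3, 2, 3, 4, 2, 4, 1, 5, 6, 2, 6, 5, 7, 6].
The maximum is 7; one witness is 8, 9, 13, 14, 28, 41, 45 at positions 6,8,9,12,14,15,19.

7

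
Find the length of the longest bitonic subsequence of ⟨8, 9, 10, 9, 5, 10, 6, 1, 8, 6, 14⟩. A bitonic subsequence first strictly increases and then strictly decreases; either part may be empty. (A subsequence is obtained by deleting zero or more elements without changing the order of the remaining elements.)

6

One longest bitonic subsequence is 8, 9, 10, 9, 8, 6 (positions 1,2,3,4,9,10): it rises to 10 then falls. Length 6 is optimal.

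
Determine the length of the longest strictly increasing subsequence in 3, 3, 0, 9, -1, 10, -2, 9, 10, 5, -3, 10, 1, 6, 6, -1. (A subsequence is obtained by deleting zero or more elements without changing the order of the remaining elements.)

3

One longest increasing subsequence is 3, 9, 10 (positions 1,4,6), of length 3; no longer one exists.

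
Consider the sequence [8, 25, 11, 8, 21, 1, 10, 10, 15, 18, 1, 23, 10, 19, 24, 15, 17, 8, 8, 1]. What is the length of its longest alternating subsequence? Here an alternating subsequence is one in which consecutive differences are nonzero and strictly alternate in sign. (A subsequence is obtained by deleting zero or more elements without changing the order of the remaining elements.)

Track the best alternating length ending on an up-step vs a down-step at each position: up/down = 1/1, 2/1, 2/3, 1/3, 4/3, 1/5, 6/5, 6/5, 6/5, 6/5, 1/7, 8/3, 8/9, 10/9, 10/3, 10/11, 12/11, 8/13, 8/13, 1/13.
The maximum over both is 13; one such subsequence is 8, 25, 11, 21, 1, 10, 1, 23, 10, 19, 15, 17, 8.

13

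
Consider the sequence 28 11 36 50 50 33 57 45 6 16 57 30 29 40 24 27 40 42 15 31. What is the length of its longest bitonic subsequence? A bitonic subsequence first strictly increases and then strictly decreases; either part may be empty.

One longest bitonic subsequence is 28, 36, 50, 57, 45, 30, 29, 27, 15 (positions 1,3,4,7,8,12,13,16,19): it rises to 57 then falls. Length 9 is optimal.

9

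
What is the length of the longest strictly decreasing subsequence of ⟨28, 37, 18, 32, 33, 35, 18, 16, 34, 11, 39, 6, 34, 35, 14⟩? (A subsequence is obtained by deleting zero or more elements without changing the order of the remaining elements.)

Let dp[i] be the longest decreasing subsequence ending at position i. Then dp = [1, 1, 2, 2, 2, 2, 3, 4, 3, 5, 1, 6, 3, 2, 5].
The maximum is 6; one witness is 37, 32, 18, 16, 11, 6 at positions 2,4,7,8,10,12.

6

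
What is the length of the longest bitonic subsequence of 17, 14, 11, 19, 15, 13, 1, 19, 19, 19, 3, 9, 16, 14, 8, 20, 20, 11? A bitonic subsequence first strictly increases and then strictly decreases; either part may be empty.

Let inc[i] be the LIS ending at i and dec[i] the longest strictly decreasing subsequence starting at i. inc = [1, 1, 1, 2, 2, 2, 1, 3, 3, 3, 2, 3, 4, 4, 3, 5, 5, 4], dec = [5, 4, 3, 5, 4, 3, 1, 4, 4, 4, 1, 2, 3, 2, 1, 2, 2, 1].
max_i inc[i]+dec[i]−1 = 6, with one witness 17, 19, 15, 13, 9, 8.

6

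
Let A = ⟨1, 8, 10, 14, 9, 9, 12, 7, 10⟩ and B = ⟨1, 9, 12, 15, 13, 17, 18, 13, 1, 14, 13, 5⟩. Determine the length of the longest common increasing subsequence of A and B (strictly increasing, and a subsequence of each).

A longest common strictly increasing subsequence is 1, 9, 12 (length 3); it appears in order in both A and B, and no longer such subsequence exists.

3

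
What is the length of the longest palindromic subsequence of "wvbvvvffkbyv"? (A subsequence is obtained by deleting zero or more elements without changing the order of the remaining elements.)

Using dp[i][j] = 2 + dp[i+1][j−1] if the ends match, else max(dp[i+1][j], dp[i][j−1]):
dp[1][12] = 7. A witness is vbvvvbv at positions 2,3,4,5,6,10,12.

7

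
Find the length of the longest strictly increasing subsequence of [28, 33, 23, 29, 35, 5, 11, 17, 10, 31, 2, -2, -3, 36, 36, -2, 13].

Let dp[i] be the longest increasing subsequence ending at position i. Then dp = [1, 2, 1, 2, 3, 1, 2, 3, 2, 4, 1, 1, 1, 5, 5, 2, 3].
The maximum is 5; one witness is 5, 11, 17, 31, 36 at positions 6,7,8,10,14.

5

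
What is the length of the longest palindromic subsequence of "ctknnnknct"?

7

One longest palindromic subsequence is tknnnkt (positions 2,3,4,5,6,7,10); it reads the same forward and backward, and the interval DP gives dp[1][10] = 7.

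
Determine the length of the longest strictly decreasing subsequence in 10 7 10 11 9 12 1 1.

3

Scanning left to right, the best length ending at each element is: 10→1, 7→2, 10→1, 11→1, 9→2, 12→1, 1→3, 1→3.
So the longest decreasing subsequence has length 3, e.g. 10, 7, 1.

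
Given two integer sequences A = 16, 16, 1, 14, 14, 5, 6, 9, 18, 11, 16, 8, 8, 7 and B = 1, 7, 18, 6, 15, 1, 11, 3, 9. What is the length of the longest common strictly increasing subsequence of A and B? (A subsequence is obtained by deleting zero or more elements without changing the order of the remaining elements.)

3

A longest common strictly increasing subsequence is 1, 6, 11 (length 3); it appears in order in both A and B, and no longer such subsequence exists.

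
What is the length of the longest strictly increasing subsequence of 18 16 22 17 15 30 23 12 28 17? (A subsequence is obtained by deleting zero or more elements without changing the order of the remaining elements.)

4

Scanning left to right, the best length ending at each element is: 18→1, 16→1, 22→2, 17→2, 15→1, 30→3, 23→3, 12→1, 28→4, 17→2.
So the longest increasing subsequence has length 4, e.g. 18, 22, 23, 28.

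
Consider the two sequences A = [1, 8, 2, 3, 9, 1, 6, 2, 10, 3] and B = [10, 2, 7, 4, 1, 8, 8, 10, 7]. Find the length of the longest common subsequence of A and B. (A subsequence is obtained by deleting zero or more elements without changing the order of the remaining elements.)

3

Backtracking the LCS table gives one alignment: 1 (A1,B5) → 8 (A2,B7) → 10 (A9,B8).
So the longest common subsequence has length 3.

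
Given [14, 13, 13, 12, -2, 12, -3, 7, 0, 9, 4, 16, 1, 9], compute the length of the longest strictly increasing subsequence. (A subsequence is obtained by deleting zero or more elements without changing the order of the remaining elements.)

One longest increasing subsequence is -2, 7, 9, 16 (positions 5,8,10,12), of length 4; no longer one exists.

4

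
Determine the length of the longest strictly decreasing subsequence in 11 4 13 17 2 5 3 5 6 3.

3

Let dp[i] be the longest decreasing subsequence ending at position i. Then dp = [1, 2, 1, 1, 3, 2, 3, 2, 2, 3].
The maximum is 3; one witness is 11, 4, 2 at positions 1,2,5.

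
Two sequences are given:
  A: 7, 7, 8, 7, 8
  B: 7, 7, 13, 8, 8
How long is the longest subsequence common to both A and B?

Backtracking the LCS table gives one alignment: 7 (A1,B1) → 7 (A2,B2) → 8 (A3,B4) → 8 (A5,B5).
So the longest common subsequence has length 4.

4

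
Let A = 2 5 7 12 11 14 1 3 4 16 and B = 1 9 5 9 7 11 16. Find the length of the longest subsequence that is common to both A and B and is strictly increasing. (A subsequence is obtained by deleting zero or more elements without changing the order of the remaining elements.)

For each value that appears in both, track the longest common increasing run ending there.
The best achievable length is 4; one witness is 5, 7, 11, 16 (A-positions 2,3,5,10, B-positions 3,5,6,7).

4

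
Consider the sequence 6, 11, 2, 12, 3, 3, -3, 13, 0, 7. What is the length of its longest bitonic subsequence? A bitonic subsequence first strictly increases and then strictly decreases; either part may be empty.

Let inc[i] be the LIS ending at i and dec[i] the longest strictly decreasing subsequence starting at i. inc = [1, 2, 1, 3, 2, 2, 1, 4, 2, 3], dec = [3, 3, 2, 3, 2, 2, 1, 2, 1, 1].
max_i inc[i]+dec[i]−1 = 5, with one witness 6, 11, 12, 3, 0.

5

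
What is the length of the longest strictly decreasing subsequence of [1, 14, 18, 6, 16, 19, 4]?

3

One longest decreasing subsequence is 14, 6, 4 (positions 2,4,7), of length 3; no longer one exists.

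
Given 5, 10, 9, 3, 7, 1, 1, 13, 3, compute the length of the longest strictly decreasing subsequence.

4

Scanning left to right, the best length ending at each element is: 5→1, 10→1, 9→2, 3→3, 7→3, 1→4, 1→4, 13→1, 3→4.
So the longest decreasing subsequence has length 4, e.g. 10, 9, 3, 1.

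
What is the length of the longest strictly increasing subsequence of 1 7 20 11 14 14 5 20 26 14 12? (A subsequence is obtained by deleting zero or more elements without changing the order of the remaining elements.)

Let dp[i] be the longest increasing subsequence ending at position i. Then dp = [1, 2, 3, 3, 4, 4, 2, 5, 6, 4, 4].
The maximum is 6; one witness is 1, 7, 11, 14, 20, 26 at positions 1,2,4,5,8,9.

6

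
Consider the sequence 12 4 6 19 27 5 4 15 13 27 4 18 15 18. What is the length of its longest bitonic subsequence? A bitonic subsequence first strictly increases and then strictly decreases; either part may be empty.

Let inc[i] be the LIS ending at i and dec[i] the longest strictly decreasing subsequence starting at i. inc = [1, 1, 2, 3, 4, 2, 1, 3, 3, 4, 1, 4, 4, 5], dec = [4, 1, 3, 4, 4, 2, 1, 3, 2, 3, 1, 2, 1, 1].
max_i inc[i]+dec[i]−1 = 7, with one witness 4, 6, 19, 27, 15, 13, 4.

7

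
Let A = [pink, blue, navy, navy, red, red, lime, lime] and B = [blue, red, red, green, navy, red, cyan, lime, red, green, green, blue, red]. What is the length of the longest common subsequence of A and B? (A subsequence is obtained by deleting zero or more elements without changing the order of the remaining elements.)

A longest common subsequence is blue, navy, red, red (length 4); the LCS DP confirms no longer common subsequence exists.

4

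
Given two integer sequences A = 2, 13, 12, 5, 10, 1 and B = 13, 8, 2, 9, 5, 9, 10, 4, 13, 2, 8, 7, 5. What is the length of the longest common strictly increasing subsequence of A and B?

3

A longest common strictly increasing subsequence is 2, 5, 10 (length 3); it appears in order in both A and B, and no longer such subsequence exists.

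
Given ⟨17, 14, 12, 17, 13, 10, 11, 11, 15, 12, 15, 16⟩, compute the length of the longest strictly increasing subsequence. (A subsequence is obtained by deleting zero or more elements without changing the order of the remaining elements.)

5

One longest increasing subsequence is 10, 11, 12, 15, 16 (positions 6,7,10,11,12), of length 5; no longer one exists.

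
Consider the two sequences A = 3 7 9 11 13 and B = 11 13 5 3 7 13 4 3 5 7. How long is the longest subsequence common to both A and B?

3

Backtracking the LCS table gives one alignment: 3 (A1,B4) → 7 (A2,B5) → 13 (A5,B6).
So the longest common subsequence has length 3.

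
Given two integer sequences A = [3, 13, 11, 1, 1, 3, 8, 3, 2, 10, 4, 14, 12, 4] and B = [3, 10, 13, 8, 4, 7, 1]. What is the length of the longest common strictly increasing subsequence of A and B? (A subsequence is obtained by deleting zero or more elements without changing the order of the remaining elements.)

2

A longest common strictly increasing subsequence is 3, 10 (length 2); it appears in order in both A and B, and no longer such subsequence exists.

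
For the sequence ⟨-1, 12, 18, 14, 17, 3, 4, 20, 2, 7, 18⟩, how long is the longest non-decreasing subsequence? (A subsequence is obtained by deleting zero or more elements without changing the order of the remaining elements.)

One longest non-decreasing subsequence is -1, 12, 14, 17, 20 (positions 1,2,4,5,8), of length 5; no longer one exists.

5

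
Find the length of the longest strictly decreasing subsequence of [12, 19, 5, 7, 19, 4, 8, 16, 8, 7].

Scanning left to right, the best length ending at each element is: 12→1, 19→1, 5→2, 7→2, 19→1, 4→3, 8→2, 16→2, 8→3, 7→4.
So the longest decreasing subsequence has length 4, e.g. 19, 16, 8, 7.

4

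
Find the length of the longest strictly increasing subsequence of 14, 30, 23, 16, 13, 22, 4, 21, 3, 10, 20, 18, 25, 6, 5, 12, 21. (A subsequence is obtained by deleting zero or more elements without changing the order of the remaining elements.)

One longest increasing subsequence is 14, 16, 22, 25 (positions 1,4,6,13), of length 4; no longer one exists.

4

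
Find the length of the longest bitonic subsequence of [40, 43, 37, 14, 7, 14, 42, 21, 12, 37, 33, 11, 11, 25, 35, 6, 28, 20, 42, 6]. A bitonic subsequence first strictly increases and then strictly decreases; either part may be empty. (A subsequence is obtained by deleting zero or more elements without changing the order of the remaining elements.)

8

Let inc[i] be the LIS ending at i and dec[i] the longest strictly decreasing subsequence starting at i. inc = [1, 2, 1, 1, 1, 2, 3, 3, 2, 4, 4, 2, 2, 4, 5, 1, 5, 3, 6, 1], dec = [6, 7, 5, 4, 2, 4, 6, 4, 3, 5, 4, 2, 2, 3, 4, 1, 3, 2, 2, 1].
max_i inc[i]+dec[i]−1 = 8, with one witness 40, 43, 42, 37, 35, 28, 20, 6.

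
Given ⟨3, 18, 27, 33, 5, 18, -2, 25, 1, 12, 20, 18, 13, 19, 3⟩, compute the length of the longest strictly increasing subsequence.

5

Let dp[i] be the longest increasing subsequence ending at position i. Then dp = [1, 2, 3, 4, 2, 3, 1, 4, 2, 3, 4, 4, 4, 5, 3].
The maximum is 5; one witness is 3, 5, 12, 18, 19 at positions 1,5,10,12,14.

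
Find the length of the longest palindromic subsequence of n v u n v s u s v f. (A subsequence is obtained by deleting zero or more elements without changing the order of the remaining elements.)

One longest palindromic subsequence is vsusv (positions 5,6,7,8,9); it reads the same forward and backward, and the interval DP gives dp[1][10] = 5.

5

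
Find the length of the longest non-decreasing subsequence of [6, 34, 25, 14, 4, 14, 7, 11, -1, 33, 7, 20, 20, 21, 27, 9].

7

Scanning left to right, the best length ending at each element is: 6→1, 34→2, 25→2, 14→2, 4→1, 14→3, 7→2, 11→3, -1→1, 33→4, 7→3, 20→4, 20→5, 21→6, 27→7, 9→4.
So the longest non-decreasing subsequence has length 7, e.g. 6, 14, 14, 20, 20, 21, 27.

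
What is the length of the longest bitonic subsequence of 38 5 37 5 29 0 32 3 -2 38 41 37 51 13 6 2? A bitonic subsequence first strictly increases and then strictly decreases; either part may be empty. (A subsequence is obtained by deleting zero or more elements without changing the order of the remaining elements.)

9

Let inc[i] be the LIS ending at i and dec[i] the longest strictly decreasing subsequence starting at i. inc = [1, 1, 2, 1, 2, 1, 3, 2, 1, 4, 5, 4, 6, 3, 3, 2], dec = [6, 3, 5, 3, 4, 2, 4, 2, 1, 5, 5, 4, 4, 3, 2, 1].
max_i inc[i]+dec[i]−1 = 9, with one witness 5, 29, 32, 38, 41, 37, 13, 6, 2.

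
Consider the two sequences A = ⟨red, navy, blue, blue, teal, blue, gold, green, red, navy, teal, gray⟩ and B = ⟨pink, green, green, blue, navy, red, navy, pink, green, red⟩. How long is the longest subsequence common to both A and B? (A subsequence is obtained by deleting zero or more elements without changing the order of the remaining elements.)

4

Backtracking the LCS table gives one alignment: red (A1,B6) → navy (A2,B7) → green (A8,B9) → red (A9,B10).
So the longest common subsequence has length 4.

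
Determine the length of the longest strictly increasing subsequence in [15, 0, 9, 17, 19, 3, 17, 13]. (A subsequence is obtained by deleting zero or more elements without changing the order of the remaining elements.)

4

One longest increasing subsequence is 0, 9, 17, 19 (positions 2,3,4,5), of length 4; no longer one exists.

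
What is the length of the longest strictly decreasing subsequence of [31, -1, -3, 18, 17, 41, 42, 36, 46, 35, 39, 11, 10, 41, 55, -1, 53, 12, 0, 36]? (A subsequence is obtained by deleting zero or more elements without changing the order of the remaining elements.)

One longest decreasing subsequence is 31, 18, 17, 11, 10, -1 (positions 1,4,5,12,13,16), of length 6; no longer one exists.

6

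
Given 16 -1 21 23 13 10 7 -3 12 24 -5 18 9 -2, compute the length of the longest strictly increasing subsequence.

4

Let dp[i] be the longest increasing subsequence ending at position i. Then dp = [1, 1, 2, 3, 2, 2, 2, 1, 3, 4, 1, 4, 3, 2].
The maximum is 4; one witness is 16, 21, 23, 24 at positions 1,3,4,10.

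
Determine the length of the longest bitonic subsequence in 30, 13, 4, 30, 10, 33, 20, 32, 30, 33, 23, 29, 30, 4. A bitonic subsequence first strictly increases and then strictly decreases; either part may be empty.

7

One longest bitonic subsequence is 13, 30, 33, 32, 30, 29, 4 (positions 2,4,6,8,9,12,14): it rises to 33 then falls. Length 7 is optimal.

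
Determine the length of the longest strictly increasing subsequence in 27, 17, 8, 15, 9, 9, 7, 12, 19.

One longest increasing subsequence is 8, 9, 12, 19 (positions 3,5,8,9), of length 4; no longer one exists.

4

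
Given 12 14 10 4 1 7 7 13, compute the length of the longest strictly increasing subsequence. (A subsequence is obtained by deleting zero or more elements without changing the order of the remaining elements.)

Let dp[i] be the longest increasing subsequence ending at position i. Then dp = [1, 2, 1, 1, 1, 2, 2, 3].
The maximum is 3; one witness is 4, 7, 13 at positions 4,6,8.

3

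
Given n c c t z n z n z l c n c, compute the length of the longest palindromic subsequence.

9

One longest palindromic subsequence is ccznznzcc (positions 2,3,5,6,7,8,9,11,13); it reads the same forward and backward, and the interval DP gives dp[1][13] = 9.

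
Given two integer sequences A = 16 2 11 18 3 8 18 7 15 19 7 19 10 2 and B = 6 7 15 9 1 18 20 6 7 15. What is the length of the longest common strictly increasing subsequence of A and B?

A longest common strictly increasing subsequence is 7, 15 (length 2); it appears in order in both A and B, and no longer such subsequence exists.

2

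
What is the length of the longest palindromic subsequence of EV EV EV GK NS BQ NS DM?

One longest palindromic subsequence is NS BQ NS (positions 5,6,7); it reads the same forward and backward, and the interval DP gives dp[1][8] = 3.

3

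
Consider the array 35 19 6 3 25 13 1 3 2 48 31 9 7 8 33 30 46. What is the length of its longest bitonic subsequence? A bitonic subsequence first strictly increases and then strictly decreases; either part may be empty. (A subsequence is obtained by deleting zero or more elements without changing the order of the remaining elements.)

Let inc[i] be the LIS ending at i and dec[i] the longest strictly decreasing subsequence starting at i. inc = [1, 1, 1, 1, 2, 2, 1, 2, 2, 3, 3, 3, 3, 4, 5, 5, 6], dec = [5, 4, 3, 2, 4, 3, 1, 2, 1, 4, 3, 2, 1, 1, 2, 1, 1].
max_i inc[i]+dec[i]−1 = 6, with one witness 19, 25, 48, 31, 9, 8.

6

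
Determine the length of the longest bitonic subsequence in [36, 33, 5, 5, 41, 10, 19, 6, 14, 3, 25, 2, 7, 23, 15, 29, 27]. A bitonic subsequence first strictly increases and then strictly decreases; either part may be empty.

6

Let inc[i] be the LIS ending at i and dec[i] the longest strictly decreasing subsequence starting at i. inc = [1, 1, 1, 1, 2, 2, 3, 2, 3, 1, 4, 1, 3, 4, 4, 5, 5], dec = [6, 5, 3, 3, 5, 4, 4, 3, 3, 2, 3, 1, 1, 2, 1, 2, 1].
max_i inc[i]+dec[i]−1 = 6, with one witness 36, 33, 19, 14, 3, 2.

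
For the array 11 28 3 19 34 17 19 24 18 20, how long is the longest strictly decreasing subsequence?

3

Let dp[i] be the longest decreasing subsequence ending at position i. Then dp = [1, 1, 2, 2, 1, 3, 2, 2, 3, 3].
The maximum is 3; one witness is 28, 19, 17 at positions 2,4,6.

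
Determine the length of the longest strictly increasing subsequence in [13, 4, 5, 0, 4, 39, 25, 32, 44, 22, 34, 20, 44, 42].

Scanning left to right, the best length ending at each element is: 13→1, 4→1, 5→2, 0→1, 4→2, 39→3, 25→3, 32→4, 44→5, 22→3, 34→5, 20→3, 44→6, 42→6.
So the longest increasing subsequence has length 6, e.g. 4, 5, 25, 32, 34, 44.

6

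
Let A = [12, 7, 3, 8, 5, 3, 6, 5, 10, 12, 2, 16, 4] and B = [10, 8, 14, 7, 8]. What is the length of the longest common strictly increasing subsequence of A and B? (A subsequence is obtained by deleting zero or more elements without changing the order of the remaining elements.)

A longest common strictly increasing subsequence is 7, 8 (length 2); it appears in order in both A and B, and no longer such subsequence exists.

2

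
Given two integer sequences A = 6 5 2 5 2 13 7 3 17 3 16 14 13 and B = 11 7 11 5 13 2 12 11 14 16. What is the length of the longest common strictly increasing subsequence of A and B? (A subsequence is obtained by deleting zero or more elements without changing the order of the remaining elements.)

3

A longest common strictly increasing subsequence is 5, 13, 14 (length 3); it appears in order in both A and B, and no longer such subsequence exists.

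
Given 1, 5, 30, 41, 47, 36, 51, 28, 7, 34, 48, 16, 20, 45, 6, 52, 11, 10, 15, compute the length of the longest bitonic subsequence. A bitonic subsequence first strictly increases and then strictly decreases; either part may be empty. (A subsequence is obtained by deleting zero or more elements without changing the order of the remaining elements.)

10

Let inc[i] be the LIS ending at i and dec[i] the longest strictly decreasing subsequence starting at i. inc = [1, 2, 3, 4, 5, 4, 6, 3, 3, 4, 6, 4, 5, 6, 3, 7, 4, 4, 5], dec = [1, 1, 5, 6, 6, 5, 5, 4, 2, 4, 4, 3, 3, 3, 1, 3, 2, 1, 1].
max_i inc[i]+dec[i]−1 = 10, with one witness 1, 5, 30, 41, 47, 36, 34, 20, 11, 10.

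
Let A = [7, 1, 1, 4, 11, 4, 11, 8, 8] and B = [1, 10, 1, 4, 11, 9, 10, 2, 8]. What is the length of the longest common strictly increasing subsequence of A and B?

A longest common strictly increasing subsequence is 1, 4, 11 (length 3); it appears in order in both A and B, and no longer such subsequence exists.

3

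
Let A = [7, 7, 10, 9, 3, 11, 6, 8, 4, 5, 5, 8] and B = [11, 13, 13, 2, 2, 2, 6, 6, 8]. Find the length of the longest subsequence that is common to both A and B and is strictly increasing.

For each value that appears in both, track the longest common increasing run ending there.
The best achievable length is 2; one witness is 6, 8 (A-positions 7,8, B-positions 7,9).

2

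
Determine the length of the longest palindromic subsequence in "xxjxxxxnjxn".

One longest palindromic subsequence is xjxxxxjx (positions 2,3,4,5,6,7,9,10); it reads the same forward and backward, and the interval DP gives dp[1][11] = 8.

8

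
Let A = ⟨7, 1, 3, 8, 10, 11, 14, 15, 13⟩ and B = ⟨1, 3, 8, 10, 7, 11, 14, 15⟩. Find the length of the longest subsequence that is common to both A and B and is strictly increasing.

A longest common strictly increasing subsequence is 1, 3, 8, 10, 11, 14, 15 (length 7); it appears in order in both A and B, and no longer such subsequence exists.

7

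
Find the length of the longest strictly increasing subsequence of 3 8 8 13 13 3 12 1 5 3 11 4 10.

One longest increasing subsequence is 1, 3, 4, 10 (positions 8,10,12,13), of length 4; no longer one exists.

4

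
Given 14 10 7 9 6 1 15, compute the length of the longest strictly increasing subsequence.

Let dp[i] be the longest increasing subsequence ending at position i. Then dp = [1, 1, 1, 2, 1, 1, 3].
The maximum is 3; one witness is 7, 9, 15 at positions 3,4,7.

3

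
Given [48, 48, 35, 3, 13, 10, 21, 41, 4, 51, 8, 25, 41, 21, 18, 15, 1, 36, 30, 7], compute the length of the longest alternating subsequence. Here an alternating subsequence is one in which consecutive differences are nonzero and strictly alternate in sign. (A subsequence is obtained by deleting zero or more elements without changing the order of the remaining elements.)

Track the best alternating length ending on an up-step vs a down-step at each position: up/down = 1/1, 1/1, 1/2, 1/2, 3/2, 3/4, 5/2, 5/2, 3/6, 7/1, 7/8, 9/8, 9/8, 9/10, 9/10, 9/10, 1/10, 11/10, 11/12, 11/12.
The maximum over both is 12; one such subsequence is 48, 3, 13, 10, 21, 4, 51, 8, 25, 21, 36, 30.

12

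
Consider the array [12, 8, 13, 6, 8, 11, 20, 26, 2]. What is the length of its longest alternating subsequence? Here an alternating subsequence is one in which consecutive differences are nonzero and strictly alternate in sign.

6

Track the best alternating length ending on an up-step vs a down-step at each position: up/down = 1/1, 1/2, 3/1, 1/4, 5/4, 5/4, 5/1, 5/1, 1/6.
The maximum over both is 6; one such subsequence is 12, 8, 13, 6, 8, 2.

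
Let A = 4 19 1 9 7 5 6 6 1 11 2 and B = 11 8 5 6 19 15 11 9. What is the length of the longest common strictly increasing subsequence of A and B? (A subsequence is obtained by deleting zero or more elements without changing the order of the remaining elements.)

3

A longest common strictly increasing subsequence is 5, 6, 11 (length 3); it appears in order in both A and B, and no longer such subsequence exists.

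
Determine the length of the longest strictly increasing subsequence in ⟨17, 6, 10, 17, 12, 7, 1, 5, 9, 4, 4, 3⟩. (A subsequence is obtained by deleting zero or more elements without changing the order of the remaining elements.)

Let dp[i] be the longest increasing subsequence ending at position i. Then dp = [1, 1, 2, 3, 3, 2, 1, 2, 3, 2, 2, 2].
The maximum is 3; one witness is 6, 10, 17 at positions 2,3,4.

3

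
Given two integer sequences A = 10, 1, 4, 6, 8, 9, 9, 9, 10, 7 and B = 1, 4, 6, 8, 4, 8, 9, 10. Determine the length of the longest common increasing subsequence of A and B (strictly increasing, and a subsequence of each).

A longest common strictly increasing subsequence is 1, 4, 6, 8, 9, 10 (length 6); it appears in order in both A and B, and no longer such subsequence exists.

6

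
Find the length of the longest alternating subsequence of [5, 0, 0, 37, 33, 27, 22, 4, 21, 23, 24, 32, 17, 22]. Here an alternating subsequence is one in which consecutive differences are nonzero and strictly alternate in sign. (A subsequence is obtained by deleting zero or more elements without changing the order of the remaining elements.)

Track the best alternating length ending on an up-step vs a down-step at each position: up/down = 1/1, 1/2, 1/2, 3/1, 3/4, 3/4, 3/4, 3/4, 5/4, 5/4, 5/4, 5/4, 5/6, 7/6.
The maximum over both is 7; one such subsequence is 5, 0, 37, 4, 21, 17, 22.

7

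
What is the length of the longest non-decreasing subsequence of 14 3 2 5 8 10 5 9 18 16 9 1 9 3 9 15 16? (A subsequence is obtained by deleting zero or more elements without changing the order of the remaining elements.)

Let dp[i] be the longest non-decreasing subsequence ending at position i. Then dp = [1, 1, 1, 2, 3, 4, 3, 4, 5, 5, 5, 1, 6, 2, 7, 8, 9].
The maximum is 9; one witness is 3, 5, 8, 9, 9, 9, 9, 15, 16 at positions 2,4,5,8,11,13,15,16,17.

9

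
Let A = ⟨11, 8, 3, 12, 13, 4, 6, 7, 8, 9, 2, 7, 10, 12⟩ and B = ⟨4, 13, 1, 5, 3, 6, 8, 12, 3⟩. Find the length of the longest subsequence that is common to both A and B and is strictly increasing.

A longest common strictly increasing subsequence is 4, 6, 8, 12 (length 4); it appears in order in both A and B, and no longer such subsequence exists.

4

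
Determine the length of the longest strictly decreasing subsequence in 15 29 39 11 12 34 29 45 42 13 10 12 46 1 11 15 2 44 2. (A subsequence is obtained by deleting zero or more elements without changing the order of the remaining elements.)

Let dp[i] be the longest decreasing subsequence ending at position i. Then dp = [1, 1, 1, 2, 2, 2, 3, 1, 2, 4, 5, 5, 1, 6, 6, 4, 7, 2, 7].
The maximum is 7; one witness is 39, 34, 29, 13, 12, 11, 2 at positions 3,6,7,10,12,15,17.

7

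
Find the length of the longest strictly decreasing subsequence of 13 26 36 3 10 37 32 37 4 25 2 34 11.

4

Scanning left to right, the best length ending at each element is: 13→1, 26→1, 36→1, 3→2, 10→2, 37→1, 32→2, 37→1, 4→3, 25→3, 2→4, 34→2, 11→4.
So the longest decreasing subsequence has length 4, e.g. 13, 10, 4, 2.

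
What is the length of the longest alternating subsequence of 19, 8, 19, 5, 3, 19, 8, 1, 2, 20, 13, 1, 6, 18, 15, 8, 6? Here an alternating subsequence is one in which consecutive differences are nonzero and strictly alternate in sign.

A longest alternating subsequence is 19, 8, 19, 5, 19, 8, 20, 13, 18, 15 (positions 1,2,3,4,6,7,10,11,14,15); its 9 consecutive differences strictly alternate in sign, and length 10 is optimal.

10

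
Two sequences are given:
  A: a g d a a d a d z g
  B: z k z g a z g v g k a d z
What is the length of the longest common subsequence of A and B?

A longest common subsequence is agadz (length 5); the LCS DP confirms no longer common subsequence exists.

5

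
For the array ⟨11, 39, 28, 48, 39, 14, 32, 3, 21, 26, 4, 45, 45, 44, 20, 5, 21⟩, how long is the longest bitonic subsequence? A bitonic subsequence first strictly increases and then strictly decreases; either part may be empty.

8

One longest bitonic subsequence is 11, 39, 48, 39, 32, 26, 20, 5 (positions 1,2,4,5,7,10,15,16): it rises to 48 then falls. Length 8 is optimal.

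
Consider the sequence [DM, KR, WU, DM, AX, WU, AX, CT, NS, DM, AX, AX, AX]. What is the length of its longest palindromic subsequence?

5

One longest palindromic subsequence is AX AX AX AX AX (positions 5,7,11,12,13); it reads the same forward and backward, and the interval DP gives dp[1][13] = 5.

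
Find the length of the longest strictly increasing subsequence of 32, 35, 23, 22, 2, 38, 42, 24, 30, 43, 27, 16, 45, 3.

6

Scanning left to right, the best length ending at each element is: 32→1, 35→2, 23→1, 22→1, 2→1, 38→3, 42→4, 24→2, 30→3, 43→5, 27→3, 16→2, 45→6, 3→2.
So the longest increasing subsequence has length 6, e.g. 32, 35, 38, 42, 43, 45.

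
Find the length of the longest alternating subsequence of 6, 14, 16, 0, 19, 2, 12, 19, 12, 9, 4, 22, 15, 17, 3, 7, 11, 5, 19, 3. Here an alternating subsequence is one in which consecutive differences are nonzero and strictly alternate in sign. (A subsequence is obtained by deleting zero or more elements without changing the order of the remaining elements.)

Track the best alternating length ending on an up-step vs a down-step at each position: up/down = 1/1, 2/1, 2/1, 1/3, 4/1, 4/5, 6/5, 6/1, 6/7, 6/7, 6/7, 8/1, 8/9, 10/9, 6/11, 12/11, 12/11, 12/13, 14/9, 6/15.
The maximum over both is 15; one such subsequence is 6, 14, 0, 19, 2, 19, 12, 22, 15, 17, 3, 7, 5, 19, 3.

15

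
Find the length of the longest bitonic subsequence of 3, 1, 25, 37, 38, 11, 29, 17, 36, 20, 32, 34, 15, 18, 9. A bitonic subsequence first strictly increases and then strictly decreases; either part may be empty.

Let inc[i] be the LIS ending at i and dec[i] the longest strictly decreasing subsequence starting at i. inc = [1, 1, 2, 3, 4, 2, 3, 3, 4, 4, 5, 6, 3, 4, 2], dec = [2, 1, 4, 5, 5, 2, 4, 3, 4, 3, 3, 3, 2, 2, 1].
max_i inc[i]+dec[i]−1 = 8, with one witness 3, 25, 37, 38, 36, 34, 18, 9.

8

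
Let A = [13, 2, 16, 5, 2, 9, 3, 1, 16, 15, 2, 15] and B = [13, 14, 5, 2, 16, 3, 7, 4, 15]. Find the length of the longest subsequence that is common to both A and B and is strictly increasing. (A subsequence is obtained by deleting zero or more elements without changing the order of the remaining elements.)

3

A longest common strictly increasing subsequence is 2, 3, 15 (length 3); it appears in order in both A and B, and no longer such subsequence exists.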